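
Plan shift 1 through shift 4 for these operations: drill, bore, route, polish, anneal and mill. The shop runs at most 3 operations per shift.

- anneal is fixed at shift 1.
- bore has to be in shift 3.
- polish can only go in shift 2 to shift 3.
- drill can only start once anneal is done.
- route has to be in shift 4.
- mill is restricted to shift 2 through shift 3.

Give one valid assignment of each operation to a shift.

polish in shift 2, drill in shift 2, bore in shift 3, route in shift 4, mill in shift 2, anneal in shift 1

Checking: anneal(shift 1) before drill(shift 2); route=shift 4 in [shift 4,shift 4]; mill=shift 2 in [shift 2,shift 3]; anneal=shift 1 in [shift 1,shift 1]; polish=shift 2 in [shift 2,shift 3]; bore=shift 3 in [shift 3,shift 3]; max 3 per shift (cap 3).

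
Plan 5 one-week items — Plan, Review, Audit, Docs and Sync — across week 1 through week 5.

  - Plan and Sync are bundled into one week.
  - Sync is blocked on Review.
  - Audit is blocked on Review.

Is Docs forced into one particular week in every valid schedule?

Docs can be week 1 (e.g. Plan=week 2, Sync=week 2, Docs=week 1, Review=week 1, Audit=week 2) or week 2 (e.g. Plan in week 2; Audit in week 2; Review in week 1; Docs in week 2; Sync in week 2).

No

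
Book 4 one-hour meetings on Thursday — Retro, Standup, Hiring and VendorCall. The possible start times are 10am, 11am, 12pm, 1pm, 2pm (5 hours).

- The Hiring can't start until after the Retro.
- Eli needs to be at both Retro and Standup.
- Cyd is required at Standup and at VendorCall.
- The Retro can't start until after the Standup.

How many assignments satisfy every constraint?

Splitting on Retro: it can be 11am (12), 12pm (16), 1pm (12). Listing each branch's schedules as (Standup, Hiring, VendorCall):
Retro=11am: (10am,12pm,11am) (10am,12pm,12pm) (10am,12pm,1pm) (10am,12pm,2pm) (10am,1pm,11am) (10am,1pm,12pm) (10am,1pm,1pm) (10am,1pm,2pm) (10am,2pm,11am) (10am,2pm,12pm) (10am,2pm,1pm) (10am,2pm,2pm) — 12.
Retro=12pm: (10am,1pm,11am) (10am,1pm,12pm) (10am,1pm,1pm) (10am,1pm,2pm) (10am,2pm,11am) (10am,2pm,12pm) (10am,2pm,1pm) (10am,2pm,2pm) (11am,1pm,10am) (11am,1pm,12pm) (11am,1pm,1pm) (11am,1pm,2pm) (11am,2pm,10am) (11am,2pm,12pm) (11am,2pm,1pm) (11am,2pm,2pm) — 16.
Retro=1pm: (10am,2pm,11am) (10am,2pm,12pm) (10am,2pm,1pm) (10am,2pm,2pm) (11am,2pm,10am) (11am,2pm,12pm) (11am,2pm,1pm) (11am,2pm,2pm) (12pm,2pm,10am) (12pm,2pm,11am) (12pm,2pm,1pm) (12pm,2pm,2pm) — 12.
Summing: 12 + 16 + 12 = 40.

40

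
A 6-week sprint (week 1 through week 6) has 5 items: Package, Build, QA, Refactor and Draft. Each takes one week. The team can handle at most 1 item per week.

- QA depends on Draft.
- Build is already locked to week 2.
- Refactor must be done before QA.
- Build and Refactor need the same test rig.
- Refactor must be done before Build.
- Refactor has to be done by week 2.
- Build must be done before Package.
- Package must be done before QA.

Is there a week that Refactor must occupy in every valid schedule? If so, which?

Refactor's window is week 1–week 2.
Build is fixed at week 2, and Refactor can't share a week with Build.
So Refactor must be week 1.

week 1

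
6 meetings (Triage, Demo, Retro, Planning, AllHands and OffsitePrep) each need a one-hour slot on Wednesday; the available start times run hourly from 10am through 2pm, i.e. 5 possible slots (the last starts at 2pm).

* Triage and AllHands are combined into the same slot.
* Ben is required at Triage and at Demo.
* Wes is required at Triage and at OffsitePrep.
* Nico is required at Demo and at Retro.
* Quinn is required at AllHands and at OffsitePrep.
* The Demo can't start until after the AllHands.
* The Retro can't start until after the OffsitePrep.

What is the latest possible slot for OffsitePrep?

Downstream work caps OffsitePrep at 1pm.
OffsitePrep at 1pm is achievable: Demo=11am, AllHands=10am, Triage=10am, Retro=2pm, OffsitePrep=1pm, Planning=10am.

1pm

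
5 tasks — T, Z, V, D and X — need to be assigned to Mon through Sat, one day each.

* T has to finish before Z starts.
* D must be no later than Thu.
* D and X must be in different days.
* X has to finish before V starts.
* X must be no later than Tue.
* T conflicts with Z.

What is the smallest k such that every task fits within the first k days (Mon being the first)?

2 days

The precedence chain requires at least 2 distinct days.
2 works (last occupied day: Tue): for example Z=Tue; X=Mon; V=Tue; T=Mon; D=Tue.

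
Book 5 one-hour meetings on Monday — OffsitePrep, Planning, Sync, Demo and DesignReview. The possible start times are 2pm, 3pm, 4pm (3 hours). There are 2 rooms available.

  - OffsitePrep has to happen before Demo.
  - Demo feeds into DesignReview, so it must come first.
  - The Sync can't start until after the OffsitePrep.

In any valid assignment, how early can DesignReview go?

4pm

Precedence pushes DesignReview to at least 4pm.
DesignReview at 4pm is achievable: Demo=3pm, Planning=2pm, Sync=3pm, OffsitePrep=2pm, DesignReview=4pm.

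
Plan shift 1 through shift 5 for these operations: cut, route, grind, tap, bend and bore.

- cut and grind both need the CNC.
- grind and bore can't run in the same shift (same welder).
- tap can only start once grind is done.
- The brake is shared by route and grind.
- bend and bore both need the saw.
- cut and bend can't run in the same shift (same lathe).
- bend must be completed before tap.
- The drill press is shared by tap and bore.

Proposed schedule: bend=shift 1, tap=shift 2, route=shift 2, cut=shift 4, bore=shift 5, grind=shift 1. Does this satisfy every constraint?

grind and bore can't run in the same shift (same welder) — holds.
bend and bore both need the saw — holds.
cut and bend can't run in the same shift (same lathe) — holds.
The drill press is shared by tap and bore — holds.
bend must be completed before tap — holds.
cut and grind both need the CNC — holds.
The brake is shared by route and grind — holds.
tap can only start once grind is done — holds.

Yes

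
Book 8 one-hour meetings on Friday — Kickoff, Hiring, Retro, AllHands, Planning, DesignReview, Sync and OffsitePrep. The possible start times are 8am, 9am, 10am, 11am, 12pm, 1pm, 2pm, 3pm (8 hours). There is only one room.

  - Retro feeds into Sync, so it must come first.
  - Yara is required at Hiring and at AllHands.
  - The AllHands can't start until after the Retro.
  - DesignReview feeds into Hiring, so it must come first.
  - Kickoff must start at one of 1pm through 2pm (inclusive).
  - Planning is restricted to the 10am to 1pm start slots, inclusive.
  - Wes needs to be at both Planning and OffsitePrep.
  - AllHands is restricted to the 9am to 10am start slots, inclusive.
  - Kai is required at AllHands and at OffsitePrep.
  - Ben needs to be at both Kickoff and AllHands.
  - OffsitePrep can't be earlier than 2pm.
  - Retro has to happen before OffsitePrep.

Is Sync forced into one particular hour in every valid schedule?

Sync can be 9am (e.g. Kickoff -> 1pm, DesignReview -> 12pm, Hiring -> 3pm, Planning -> 11am, AllHands -> 10am, Retro -> 8am, OffsitePrep -> 2pm, Sync -> 9am) or 10am (e.g. DesignReview=12pm, OffsitePrep=2pm, Hiring=3pm, Kickoff=1pm, Sync=10am, AllHands=9am, Retro=8am, Planning=11am).

No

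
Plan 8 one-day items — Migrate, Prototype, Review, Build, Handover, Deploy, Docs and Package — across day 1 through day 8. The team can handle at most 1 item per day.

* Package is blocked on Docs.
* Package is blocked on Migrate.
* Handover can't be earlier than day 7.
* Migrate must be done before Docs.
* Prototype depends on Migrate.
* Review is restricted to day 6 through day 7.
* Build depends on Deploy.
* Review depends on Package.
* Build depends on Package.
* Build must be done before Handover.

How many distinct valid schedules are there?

42

Splitting on Migrate: it can be day 1 (33), day 2 (9). Listing each branch's schedules as (Prototype, Review, Build, Handover, Deploy, Docs, Package) by day number:
Migrate=day 1: (2,6,7,8,3,4,5) (2,6,7,8,4,3,5) (2,6,7,8,5,3,4) (2,7,6,8,3,4,5) (2,7,6,8,4,3,5) (2,7,6,8,5,3,4) (3,6,7,8,2,4,5) (3,6,7,8,4,2,5) (3,6,7,8,5,2,4) (3,7,6,8,2,4,5) (3,7,6,8,4,2,5) (3,7,6,8,5,2,4) (4,6,7,8,2,3,5) (4,6,7,8,3,2,5) (4,6,7,8,5,2,3) (4,7,6,8,2,3,5) (4,7,6,8,3,2,5) (4,7,6,8,5,2,3) (5,6,7,8,2,3,4) (5,6,7,8,3,2,4) (5,6,7,8,4,2,3) (5,7,6,8,2,3,4) (5,7,6,8,3,2,4) (5,7,6,8,4,2,3) (6,7,5,8,2,3,4) (6,7,5,8,3,2,4) (6,7,5,8,4,2,3) (7,6,5,8,2,3,4) (7,6,5,8,3,2,4) (7,6,5,8,4,2,3) (8,6,5,7,2,3,4) (8,6,5,7,3,2,4) (8,6,5,7,4,2,3) — 33.
Migrate=day 2: (3,6,7,8,1,4,5) (3,7,6,8,1,4,5) (4,6,7,8,1,3,5) (4,7,6,8,1,3,5) (5,6,7,8,1,3,4) (5,7,6,8,1,3,4) (6,7,5,8,1,3,4) (7,6,5,8,1,3,4) (8,6,5,7,1,3,4) — 9.
Summing: 33 + 9 = 42.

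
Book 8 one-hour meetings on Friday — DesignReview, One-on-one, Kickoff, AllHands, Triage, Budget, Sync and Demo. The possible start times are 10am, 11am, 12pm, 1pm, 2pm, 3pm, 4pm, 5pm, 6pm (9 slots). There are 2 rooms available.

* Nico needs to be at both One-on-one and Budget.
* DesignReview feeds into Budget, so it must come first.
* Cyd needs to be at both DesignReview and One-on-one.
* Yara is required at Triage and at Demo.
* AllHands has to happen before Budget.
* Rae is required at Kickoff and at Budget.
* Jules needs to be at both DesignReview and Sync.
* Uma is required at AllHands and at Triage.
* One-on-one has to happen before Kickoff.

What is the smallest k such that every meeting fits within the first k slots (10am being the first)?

4

The precedence chain requires at least 2 distinct slots.
With at most 2 per slot and 8 meetings, at least 4 slots are needed.
4 works (last occupied slot: 1pm): for example Triage -> 11am, DesignReview -> 10am, Budget -> 11am, Demo -> 1pm, Kickoff -> 1pm, Sync -> 12pm, One-on-one -> 12pm, AllHands -> 10am.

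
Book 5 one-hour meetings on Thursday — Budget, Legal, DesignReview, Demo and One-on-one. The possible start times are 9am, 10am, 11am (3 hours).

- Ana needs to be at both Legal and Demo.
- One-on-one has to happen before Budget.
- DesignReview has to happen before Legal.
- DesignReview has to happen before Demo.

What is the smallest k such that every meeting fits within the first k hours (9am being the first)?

The precedence chain requires at least 2 distinct hours.
Could 2 hours be enough, i.e. nothing placed later than 10am? No: Legal must come after DesignReview (at 9am or later) → {10am}; DesignReview must come before Legal (at 10am or earlier) → {9am}; Demo must come after DesignReview (at 9am or later) → {10am}; Demo can't share with Legal (10am) → nothing is left.
So 2 hours is not enough.
3 works (last occupied hour: 11am): for example Demo -> 11am, Legal -> 10am, Budget -> 10am, DesignReview -> 9am, One-on-one -> 9am.

3 hours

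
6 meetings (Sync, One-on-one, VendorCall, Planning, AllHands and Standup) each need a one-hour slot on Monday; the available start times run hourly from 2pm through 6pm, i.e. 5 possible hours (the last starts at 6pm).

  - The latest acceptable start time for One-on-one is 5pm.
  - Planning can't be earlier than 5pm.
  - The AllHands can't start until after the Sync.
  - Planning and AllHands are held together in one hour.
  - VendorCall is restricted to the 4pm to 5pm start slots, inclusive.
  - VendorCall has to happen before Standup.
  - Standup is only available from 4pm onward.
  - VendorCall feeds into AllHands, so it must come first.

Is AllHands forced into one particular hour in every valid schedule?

AllHands can be 5pm (e.g. One-on-one -> 2pm; Sync -> 2pm; AllHands -> 5pm; VendorCall -> 4pm; Standup -> 5pm; Planning -> 5pm) or 6pm (e.g. Standup -> 5pm, One-on-one -> 2pm, Planning -> 6pm, Sync -> 2pm, AllHands -> 6pm, VendorCall -> 4pm).

No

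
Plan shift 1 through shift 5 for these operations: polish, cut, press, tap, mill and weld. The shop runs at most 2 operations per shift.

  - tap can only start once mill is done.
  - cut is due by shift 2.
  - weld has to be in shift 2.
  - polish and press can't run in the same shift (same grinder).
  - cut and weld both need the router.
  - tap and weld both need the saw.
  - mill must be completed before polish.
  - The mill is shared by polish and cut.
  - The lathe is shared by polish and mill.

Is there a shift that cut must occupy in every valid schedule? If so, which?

shift 1

cut's window is shift 1–shift 2.
weld is fixed at shift 2, and cut can't share a shift with weld.
So cut must be shift 1.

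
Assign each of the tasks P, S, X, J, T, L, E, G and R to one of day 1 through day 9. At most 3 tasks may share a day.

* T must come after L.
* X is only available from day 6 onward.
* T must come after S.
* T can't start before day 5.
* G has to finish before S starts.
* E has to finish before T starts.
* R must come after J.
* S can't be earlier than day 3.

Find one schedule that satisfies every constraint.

R=day 2; L=day 1; P=day 2; E=day 1; X=day 6; T=day 5; J=day 1; S=day 3; G=day 2

Checking: E(day 1) before T(day 5); L(day 1) before T(day 5); J(day 1) before R(day 2); S(day 3) before T(day 5); G(day 2) before S(day 3); S=day 3 in [day 3,day 9]; T=day 5 in [day 5,day 9]; X=day 6 in [day 6,day 9]; max 3 per day (cap 3).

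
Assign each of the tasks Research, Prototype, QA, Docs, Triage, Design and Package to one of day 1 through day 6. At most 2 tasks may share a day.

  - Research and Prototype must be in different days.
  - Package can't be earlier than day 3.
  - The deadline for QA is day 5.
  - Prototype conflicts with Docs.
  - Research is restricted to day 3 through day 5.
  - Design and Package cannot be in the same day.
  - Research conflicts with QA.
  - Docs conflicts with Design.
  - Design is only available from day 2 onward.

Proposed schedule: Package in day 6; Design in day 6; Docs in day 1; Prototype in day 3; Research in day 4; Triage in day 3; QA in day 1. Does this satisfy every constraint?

No. Design and Package cannot be in the same day is not satisfied.

Research is restricted to day 3 through day 5 — holds.
The deadline for QA is day 5 — holds.
Research and Prototype must be in different days — holds.
Prototype conflicts with Docs — holds.
Research conflicts with QA — holds.
Package can't be earlier than day 3 — holds.
At most 2 tasks may share a day — holds.
Design is only available from day 2 onward — holds.
Docs conflicts with Design — holds.
Design and Package cannot be in the same day — violated.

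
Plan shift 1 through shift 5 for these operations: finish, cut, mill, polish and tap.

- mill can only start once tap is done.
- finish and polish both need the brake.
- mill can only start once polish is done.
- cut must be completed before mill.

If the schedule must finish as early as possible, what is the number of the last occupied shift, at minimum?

The precedence chain requires at least 2 distinct shifts.
2 works (last occupied shift: shift 2): for example mill=shift 2, tap=shift 1, cut=shift 1, finish=shift 2, polish=shift 1.

shift 2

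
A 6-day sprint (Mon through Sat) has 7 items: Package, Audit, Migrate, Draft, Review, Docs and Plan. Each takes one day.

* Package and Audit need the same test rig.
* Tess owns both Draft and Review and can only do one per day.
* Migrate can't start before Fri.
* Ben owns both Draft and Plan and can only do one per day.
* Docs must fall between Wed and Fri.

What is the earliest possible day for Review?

Review at Mon is achievable: Package in Mon; Audit in Tue; Review in Mon; Migrate in Fri; Docs in Wed; Draft in Tue; Plan in Mon.

Mon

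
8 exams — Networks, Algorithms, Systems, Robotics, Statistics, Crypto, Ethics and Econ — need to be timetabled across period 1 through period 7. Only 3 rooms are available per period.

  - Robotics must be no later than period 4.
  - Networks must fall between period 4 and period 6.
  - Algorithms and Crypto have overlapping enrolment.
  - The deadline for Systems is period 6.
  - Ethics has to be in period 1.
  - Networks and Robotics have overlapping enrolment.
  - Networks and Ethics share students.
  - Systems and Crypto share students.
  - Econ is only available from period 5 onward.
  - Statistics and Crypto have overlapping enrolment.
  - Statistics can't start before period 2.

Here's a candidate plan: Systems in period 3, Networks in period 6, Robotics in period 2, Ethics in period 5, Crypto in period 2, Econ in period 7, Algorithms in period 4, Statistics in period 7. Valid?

No — it violates: Ethics has to be in period 1

Networks and Robotics have overlapping enrolment — holds.
Networks and Ethics share students — holds.
Systems and Crypto share students — holds.
Only 3 rooms are available per period — holds.
Econ is only available from period 5 onward — holds.
Ethics has to be in period 1 — violated.
Robotics must be no later than period 4 — holds.
Statistics can't start before period 2 — holds.
Algorithms and Crypto have overlapping enrolment — holds.
Networks must fall between period 4 and period 6 — holds.
Statistics and Crypto have overlapping enrolment — holds.
The deadline for Systems is period 6 — holds.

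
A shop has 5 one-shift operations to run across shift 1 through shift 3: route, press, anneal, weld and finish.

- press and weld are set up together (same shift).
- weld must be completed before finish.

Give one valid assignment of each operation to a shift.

anneal in shift 1; press in shift 1; finish in shift 2; route in shift 1; weld in shift 1

Checking: weld(shift 1) before finish(shift 2); press = weld = shift 1.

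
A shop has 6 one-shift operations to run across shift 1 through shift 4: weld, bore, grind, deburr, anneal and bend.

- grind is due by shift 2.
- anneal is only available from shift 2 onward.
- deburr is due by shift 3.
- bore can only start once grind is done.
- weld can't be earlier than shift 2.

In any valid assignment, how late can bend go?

bend at shift 4 is achievable: grind in shift 1; deburr in shift 1; bore in shift 2; weld in shift 2; anneal in shift 2; bend in shift 4.

shift 4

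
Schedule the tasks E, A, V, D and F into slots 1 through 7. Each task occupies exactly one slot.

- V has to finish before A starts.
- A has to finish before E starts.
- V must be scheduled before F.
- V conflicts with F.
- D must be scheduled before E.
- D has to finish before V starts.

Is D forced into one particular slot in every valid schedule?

No

D can be 1 (e.g. E -> 4; A -> 3; F -> 3; D -> 1; V -> 2) or 2 (e.g. E -> 5; D -> 2; F -> 4; V -> 3; A -> 4).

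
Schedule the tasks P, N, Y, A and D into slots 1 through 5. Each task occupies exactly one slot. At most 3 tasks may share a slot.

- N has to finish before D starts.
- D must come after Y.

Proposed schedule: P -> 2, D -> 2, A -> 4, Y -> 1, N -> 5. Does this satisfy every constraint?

D must come after Y — holds.
At most 3 tasks may share a slot — holds.
N has to finish before D starts — violated.

Invalid. N has to finish before D starts.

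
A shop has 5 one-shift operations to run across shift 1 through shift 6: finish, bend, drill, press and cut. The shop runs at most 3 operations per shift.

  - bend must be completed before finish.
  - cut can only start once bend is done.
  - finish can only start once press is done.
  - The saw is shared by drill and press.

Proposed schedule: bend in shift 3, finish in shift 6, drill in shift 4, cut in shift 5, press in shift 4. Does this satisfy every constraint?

finish can only start once press is done — holds.
bend must be completed before finish — holds.
The saw is shared by drill and press — violated.
cut can only start once bend is done — holds.
The shop runs at most 3 operations per shift — holds.

Invalid. The saw is shared by drill and press.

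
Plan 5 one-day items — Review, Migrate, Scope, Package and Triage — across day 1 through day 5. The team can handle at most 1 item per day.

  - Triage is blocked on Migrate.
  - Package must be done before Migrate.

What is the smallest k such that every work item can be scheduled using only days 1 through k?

The precedence chain requires at least 3 distinct days.
With at most 1 per day and 5 work items, at least 5 days are needed.
5 works (last occupied day: day 5): for example Package in day 1; Review in day 4; Migrate in day 2; Scope in day 5; Triage in day 3.

5 days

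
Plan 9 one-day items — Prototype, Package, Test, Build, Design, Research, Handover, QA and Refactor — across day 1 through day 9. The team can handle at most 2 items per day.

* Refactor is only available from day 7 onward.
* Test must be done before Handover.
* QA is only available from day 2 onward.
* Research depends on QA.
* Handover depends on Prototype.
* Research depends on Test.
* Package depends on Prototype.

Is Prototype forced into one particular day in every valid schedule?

No

Prototype can be day 1 (e.g. Handover=day 2; Refactor=day 7; Design=day 4; Research=day 3; Build=day 4; QA=day 2; Prototype=day 1; Package=day 3; Test=day 1) or day 2 (e.g. Handover=day 3; Prototype=day 2; Test=day 1; Refactor=day 7; Build=day 1; Research=day 3; QA=day 2; Design=day 4; Package=day 4).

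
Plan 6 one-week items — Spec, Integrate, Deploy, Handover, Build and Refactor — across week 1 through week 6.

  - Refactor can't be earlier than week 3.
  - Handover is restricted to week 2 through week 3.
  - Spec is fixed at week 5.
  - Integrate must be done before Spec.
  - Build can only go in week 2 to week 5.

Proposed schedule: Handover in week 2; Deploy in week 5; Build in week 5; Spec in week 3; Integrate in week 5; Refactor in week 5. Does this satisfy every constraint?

Invalid. Integrate must be done before Spec.

Integrate must be done before Spec — violated.
Spec is fixed at week 5 — violated.
Refactor can't be earlier than week 3 — holds.
Handover is restricted to week 2 through week 3 — holds.
Build can only go in week 2 to week 5 — holds.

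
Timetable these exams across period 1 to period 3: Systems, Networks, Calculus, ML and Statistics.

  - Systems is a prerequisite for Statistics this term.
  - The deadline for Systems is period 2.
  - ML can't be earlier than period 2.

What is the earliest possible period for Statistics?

Precedence pushes Statistics to at least period 2.
Statistics at period 2 is achievable: Systems=period 1, Statistics=period 2, ML=period 2, Networks=period 1, Calculus=period 1.

period 2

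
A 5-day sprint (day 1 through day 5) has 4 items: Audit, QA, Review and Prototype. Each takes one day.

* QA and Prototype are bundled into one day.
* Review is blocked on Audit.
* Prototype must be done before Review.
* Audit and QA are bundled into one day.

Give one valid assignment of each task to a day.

Prototype -> day 1, Audit -> day 1, Review -> day 2, QA -> day 1

Checking: Audit(day 1) before Review(day 2); Prototype(day 1) before Review(day 2); Audit = QA = day 1; QA = Prototype = day 1.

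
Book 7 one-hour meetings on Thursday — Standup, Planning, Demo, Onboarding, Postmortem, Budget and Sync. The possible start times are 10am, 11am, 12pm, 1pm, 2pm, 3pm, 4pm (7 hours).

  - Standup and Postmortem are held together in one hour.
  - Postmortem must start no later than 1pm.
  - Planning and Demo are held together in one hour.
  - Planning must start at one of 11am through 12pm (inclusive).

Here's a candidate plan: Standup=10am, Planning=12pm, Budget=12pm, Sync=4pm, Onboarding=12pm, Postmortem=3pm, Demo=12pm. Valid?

Standup and Postmortem are held together in one hour — violated.
Planning and Demo are held together in one hour — holds.
Postmortem must start no later than 1pm — violated.
Planning must start at one of 11am through 12pm (inclusive) — holds.

Invalid. Postmortem must start no later than 1pm.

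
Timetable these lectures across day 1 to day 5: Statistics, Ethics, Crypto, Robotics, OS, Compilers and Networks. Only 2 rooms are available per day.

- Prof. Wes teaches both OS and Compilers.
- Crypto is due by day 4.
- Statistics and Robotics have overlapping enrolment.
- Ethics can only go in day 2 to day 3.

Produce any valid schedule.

OS in day 3, Compilers in day 4, Crypto in day 1, Robotics in day 2, Ethics in day 2, Statistics in day 1, Networks in day 3

Checking: Statistics(day 1) != Robotics(day 2); OS(day 3) != Compilers(day 4); Crypto=day 1 in [day 1,day 4]; Ethics=day 2 in [day 2,day 3]; max 2 per day (cap 2).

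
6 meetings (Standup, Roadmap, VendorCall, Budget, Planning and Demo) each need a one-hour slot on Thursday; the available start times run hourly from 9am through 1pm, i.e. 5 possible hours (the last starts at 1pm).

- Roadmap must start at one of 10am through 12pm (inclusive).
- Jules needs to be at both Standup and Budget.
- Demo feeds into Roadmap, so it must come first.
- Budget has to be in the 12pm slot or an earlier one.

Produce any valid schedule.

Standup -> 10am, VendorCall -> 9am, Budget -> 9am, Demo -> 9am, Roadmap -> 10am, Planning -> 9am

Checking: Demo(9am) before Roadmap(10am); Standup(10am) != Budget(9am); Roadmap=10am in [10am,12pm]; Budget=9am in [9am,12pm].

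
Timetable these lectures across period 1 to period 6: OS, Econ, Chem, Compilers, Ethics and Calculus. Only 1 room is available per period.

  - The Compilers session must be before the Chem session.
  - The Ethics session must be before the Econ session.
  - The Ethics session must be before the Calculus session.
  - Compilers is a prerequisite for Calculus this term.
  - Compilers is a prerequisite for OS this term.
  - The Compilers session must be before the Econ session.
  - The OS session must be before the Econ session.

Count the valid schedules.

37

Splitting on OS: it can be period 2 (8), period 3 (14), period 4 (10), period 5 (5). Listing each branch's schedules as (Econ, Chem, Compilers, Ethics, Calculus) by period number:
OS=period 2: (4,5,1,3,6) (4,6,1,3,5) (5,3,1,4,6) (5,4,1,3,6) (5,6,1,3,4) (6,3,1,4,5) (6,4,1,3,5) (6,5,1,3,4) — 8.
OS=period 3: (4,5,1,2,6) (4,5,2,1,6) (4,6,1,2,5) (4,6,2,1,5) (5,2,1,4,6) (5,4,1,2,6) (5,4,2,1,6) (5,6,1,2,4) (5,6,2,1,4) (6,2,1,4,5) (6,4,1,2,5) (6,4,2,1,5) (6,5,1,2,4) (6,5,2,1,4) — 14.
OS=period 4: (5,2,1,3,6) (5,3,1,2,6) (5,3,2,1,6) (5,6,1,2,3) (5,6,2,1,3) (6,2,1,3,5) (6,3,1,2,5) (6,3,2,1,5) (6,5,1,2,3) (6,5,2,1,3) — 10.
OS=period 5: (6,2,1,3,4) (6,3,1,2,4) (6,3,2,1,4) (6,4,1,2,3) (6,4,2,1,3) — 5.
Summing: 8 + 14 + 10 + 5 = 37.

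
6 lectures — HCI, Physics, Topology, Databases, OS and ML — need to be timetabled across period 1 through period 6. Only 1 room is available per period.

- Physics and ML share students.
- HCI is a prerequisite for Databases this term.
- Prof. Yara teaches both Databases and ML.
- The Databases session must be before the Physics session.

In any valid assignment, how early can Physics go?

Precedence pushes Physics to at least period 3.
Physics at period 3 is achievable: Physics=period 3; OS=period 5; HCI=period 1; Databases=period 2; Topology=period 4; ML=period 6.

period 3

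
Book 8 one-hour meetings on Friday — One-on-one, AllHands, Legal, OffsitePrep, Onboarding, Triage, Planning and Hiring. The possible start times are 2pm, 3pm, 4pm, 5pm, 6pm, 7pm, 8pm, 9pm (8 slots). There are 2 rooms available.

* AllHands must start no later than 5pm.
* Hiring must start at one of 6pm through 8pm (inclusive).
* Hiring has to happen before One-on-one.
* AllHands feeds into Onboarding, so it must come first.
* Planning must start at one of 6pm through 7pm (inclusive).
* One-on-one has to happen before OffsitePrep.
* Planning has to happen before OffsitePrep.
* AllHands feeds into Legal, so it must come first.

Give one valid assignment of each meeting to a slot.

One-on-one -> 7pm, Triage -> 2pm, Planning -> 6pm, AllHands -> 2pm, Legal -> 3pm, Hiring -> 6pm, Onboarding -> 3pm, OffsitePrep -> 8pm

Checking: AllHands(2pm) before Onboarding(3pm); AllHands(2pm) before Legal(3pm); Planning(6pm) before OffsitePrep(8pm); Hiring(6pm) before One-on-one(7pm); One-on-one(7pm) before OffsitePrep(8pm); AllHands=2pm in [2pm,5pm]; Planning=6pm in [6pm,7pm]; Hiring=6pm in [6pm,8pm]; max 2 per slot (cap 2).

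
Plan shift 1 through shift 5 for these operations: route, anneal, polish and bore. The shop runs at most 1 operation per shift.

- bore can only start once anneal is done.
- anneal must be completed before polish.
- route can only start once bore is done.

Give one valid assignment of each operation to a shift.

polish in shift 4, route in shift 3, anneal in shift 1, bore in shift 2

Checking: anneal(shift 1) before polish(shift 4); bore(shift 2) before route(shift 3); anneal(shift 1) before bore(shift 2); max 1 per shift (cap 1).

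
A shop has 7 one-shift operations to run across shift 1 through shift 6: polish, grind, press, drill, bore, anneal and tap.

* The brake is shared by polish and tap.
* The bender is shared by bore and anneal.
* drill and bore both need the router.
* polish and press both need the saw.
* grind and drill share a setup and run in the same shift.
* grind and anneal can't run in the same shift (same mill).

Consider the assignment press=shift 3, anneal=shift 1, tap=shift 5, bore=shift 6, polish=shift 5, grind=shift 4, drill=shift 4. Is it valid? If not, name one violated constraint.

grind and drill share a setup and run in the same shift — holds.
The bender is shared by bore and anneal — holds.
grind and anneal can't run in the same shift (same mill) — holds.
drill and bore both need the router — holds.
The brake is shared by polish and tap — violated.
polish and press both need the saw — holds.

No — it violates: The brake is shared by polish and tap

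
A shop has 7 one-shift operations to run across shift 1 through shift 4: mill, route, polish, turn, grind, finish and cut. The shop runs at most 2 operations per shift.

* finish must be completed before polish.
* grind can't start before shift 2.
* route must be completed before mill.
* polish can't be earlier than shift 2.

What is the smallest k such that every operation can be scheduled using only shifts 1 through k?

The precedence chain requires at least 2 distinct shifts.
With at most 2 per shift and 7 operations, at least 4 shifts are needed.
4 works (last occupied shift: shift 4): for example turn=shift 3, grind=shift 2, route=shift 1, cut=shift 4, finish=shift 1, polish=shift 2, mill=shift 3.

4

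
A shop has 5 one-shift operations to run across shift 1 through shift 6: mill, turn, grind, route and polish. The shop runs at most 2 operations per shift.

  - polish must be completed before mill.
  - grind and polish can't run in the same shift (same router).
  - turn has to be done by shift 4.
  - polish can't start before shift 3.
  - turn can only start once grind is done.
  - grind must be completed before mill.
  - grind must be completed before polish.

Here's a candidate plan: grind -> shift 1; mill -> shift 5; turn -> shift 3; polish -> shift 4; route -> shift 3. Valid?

turn can only start once grind is done — holds.
polish can't start before shift 3 — holds.
turn has to be done by shift 4 — holds.
grind must be completed before polish — holds.
grind must be completed before mill — holds.
The shop runs at most 2 operations per shift — holds.
grind and polish can't run in the same shift (same router) — holds.
polish must be completed before mill — holds.

Yes, all constraints hold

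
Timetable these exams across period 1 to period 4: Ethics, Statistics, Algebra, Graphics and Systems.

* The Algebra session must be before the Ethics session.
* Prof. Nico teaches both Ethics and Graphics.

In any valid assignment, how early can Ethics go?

Precedence pushes Ethics to at least period 2.
Ethics at period 2 is achievable: Algebra -> period 1; Ethics -> period 2; Statistics -> period 1; Systems -> period 1; Graphics -> period 1.

period 2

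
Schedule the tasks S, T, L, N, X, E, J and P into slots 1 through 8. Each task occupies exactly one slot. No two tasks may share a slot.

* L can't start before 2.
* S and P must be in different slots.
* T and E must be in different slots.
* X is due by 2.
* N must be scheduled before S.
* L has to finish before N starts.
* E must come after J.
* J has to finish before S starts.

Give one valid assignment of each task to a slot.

P in 8; E in 6; S in 5; J in 4; T in 7; N in 3; X in 1; L in 2

Checking: L(2) before N(3); J(4) before E(6); J(4) before S(5); N(3) before S(5); T(7) != E(6); S(5) != P(8); L=2 in [2,8]; X=1 in [1,2]; max 1 per slot (cap 1).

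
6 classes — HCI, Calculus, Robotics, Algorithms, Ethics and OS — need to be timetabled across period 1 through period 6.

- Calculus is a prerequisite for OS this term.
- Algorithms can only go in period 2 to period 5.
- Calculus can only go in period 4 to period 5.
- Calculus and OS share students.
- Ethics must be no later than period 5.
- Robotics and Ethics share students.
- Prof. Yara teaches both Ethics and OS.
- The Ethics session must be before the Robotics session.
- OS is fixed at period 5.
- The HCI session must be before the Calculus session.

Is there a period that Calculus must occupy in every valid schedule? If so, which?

period 4

Calculus's window is period 4–period 5.
OS is fixed at period 5, and Calculus can't share a period with OS.
So Calculus must be period 4.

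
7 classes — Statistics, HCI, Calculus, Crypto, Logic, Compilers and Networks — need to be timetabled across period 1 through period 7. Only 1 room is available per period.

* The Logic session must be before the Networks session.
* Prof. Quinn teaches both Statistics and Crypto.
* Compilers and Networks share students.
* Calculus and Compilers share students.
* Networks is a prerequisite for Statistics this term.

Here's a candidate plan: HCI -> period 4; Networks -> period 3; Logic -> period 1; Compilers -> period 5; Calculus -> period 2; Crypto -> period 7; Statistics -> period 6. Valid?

Valid

Calculus and Compilers share students — holds.
Compilers and Networks share students — holds.
The Logic session must be before the Networks session — holds.
Only 1 room is available per period — holds.
Networks is a prerequisite for Statistics this term — holds.
Prof. Quinn teaches both Statistics and Crypto — holds.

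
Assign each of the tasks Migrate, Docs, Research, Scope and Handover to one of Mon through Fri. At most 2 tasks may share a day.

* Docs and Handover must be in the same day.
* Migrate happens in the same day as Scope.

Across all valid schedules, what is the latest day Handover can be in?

Fri

Handover at Fri is achievable: Migrate in Mon, Research in Tue, Handover in Fri, Docs in Fri, Scope in Mon.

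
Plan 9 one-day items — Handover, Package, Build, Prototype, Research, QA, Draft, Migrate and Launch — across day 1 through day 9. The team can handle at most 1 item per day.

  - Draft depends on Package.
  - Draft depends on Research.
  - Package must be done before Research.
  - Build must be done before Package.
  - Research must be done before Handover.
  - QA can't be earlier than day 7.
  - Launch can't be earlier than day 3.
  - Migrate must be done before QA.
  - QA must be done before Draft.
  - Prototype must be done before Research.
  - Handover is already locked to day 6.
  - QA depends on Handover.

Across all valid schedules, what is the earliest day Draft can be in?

Precedence pushes Draft to at least day 8.
Draft at day 8 is achievable: Package in day 2, QA in day 7, Launch in day 9, Handover in day 6, Build in day 1, Migrate in day 5, Prototype in day 3, Research in day 4, Draft in day 8.

day 8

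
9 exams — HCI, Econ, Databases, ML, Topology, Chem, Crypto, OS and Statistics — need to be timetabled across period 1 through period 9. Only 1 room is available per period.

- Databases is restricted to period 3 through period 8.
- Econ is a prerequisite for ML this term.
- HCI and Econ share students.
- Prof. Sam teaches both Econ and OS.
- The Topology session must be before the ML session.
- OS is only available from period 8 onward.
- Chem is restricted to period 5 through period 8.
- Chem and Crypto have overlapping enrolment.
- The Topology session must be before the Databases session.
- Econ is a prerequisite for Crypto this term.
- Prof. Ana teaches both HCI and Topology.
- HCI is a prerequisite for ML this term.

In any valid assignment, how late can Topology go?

period 6

Downstream work caps Topology at period 7.
Topology at period 6 is achievable: ML -> period 9; HCI -> period 2; OS -> period 8; Topology -> period 6; Databases -> period 7; Econ -> period 1; Chem -> period 5; Crypto -> period 3; Statistics -> period 4.
Nothing later works — the conflict and capacity constraints rule out every period after period 6.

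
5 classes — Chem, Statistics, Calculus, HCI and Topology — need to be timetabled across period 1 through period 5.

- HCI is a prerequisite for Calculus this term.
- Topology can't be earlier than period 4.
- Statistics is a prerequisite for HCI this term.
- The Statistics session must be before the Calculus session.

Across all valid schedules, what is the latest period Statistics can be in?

Downstream work caps Statistics at period 3.
Statistics at period 3 is achievable: Calculus -> period 5; HCI -> period 4; Topology -> period 4; Chem -> period 1; Statistics -> period 3.

period 3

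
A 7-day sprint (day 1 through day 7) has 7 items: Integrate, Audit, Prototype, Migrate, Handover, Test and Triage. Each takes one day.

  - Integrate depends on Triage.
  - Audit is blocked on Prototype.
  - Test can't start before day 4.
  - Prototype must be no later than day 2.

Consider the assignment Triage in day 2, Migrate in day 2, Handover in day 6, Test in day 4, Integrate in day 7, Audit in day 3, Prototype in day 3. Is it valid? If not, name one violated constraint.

Prototype must be no later than day 2 — violated.
Audit is blocked on Prototype — violated.
Test can't start before day 4 — holds.
Integrate depends on Triage — holds.

Invalid. Prototype must be no later than day 2.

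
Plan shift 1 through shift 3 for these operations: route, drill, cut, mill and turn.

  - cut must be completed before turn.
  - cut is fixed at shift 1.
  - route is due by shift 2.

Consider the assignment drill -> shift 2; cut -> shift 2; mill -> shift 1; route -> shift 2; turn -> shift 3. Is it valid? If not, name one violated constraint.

No — it violates: cut is fixed at shift 1

cut must be completed before turn — holds.
route is due by shift 2 — holds.
cut is fixed at shift 1 — violated.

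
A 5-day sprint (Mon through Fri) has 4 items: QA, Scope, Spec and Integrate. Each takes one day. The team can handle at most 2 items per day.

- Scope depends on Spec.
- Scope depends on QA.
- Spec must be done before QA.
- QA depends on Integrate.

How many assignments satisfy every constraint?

Splitting on QA: it can be Tue (3), Wed (8), Thu (9). Listing each branch's schedules as (Scope, Spec, Integrate):
QA=Tue: (Wed,Mon,Mon) (Thu,Mon,Mon) (Fri,Mon,Mon) — 3.
QA=Wed: (Thu,Mon,Mon) (Thu,Mon,Tue) (Thu,Tue,Mon) (Thu,Tue,Tue) (Fri,Mon,Mon) (Fri,Mon,Tue) (Fri,Tue,Mon) (Fri,Tue,Tue) — 8.
QA=Thu: (Fri,Mon,Mon) (Fri,Mon,Tue) (Fri,Mon,Wed) (Fri,Tue,Mon) (Fri,Tue,Tue) (Fri,Tue,Wed) (Fri,Wed,Mon) (Fri,Wed,Tue) (Fri,Wed,Wed) — 9.
Summing: 3 + 8 + 9 = 20.

20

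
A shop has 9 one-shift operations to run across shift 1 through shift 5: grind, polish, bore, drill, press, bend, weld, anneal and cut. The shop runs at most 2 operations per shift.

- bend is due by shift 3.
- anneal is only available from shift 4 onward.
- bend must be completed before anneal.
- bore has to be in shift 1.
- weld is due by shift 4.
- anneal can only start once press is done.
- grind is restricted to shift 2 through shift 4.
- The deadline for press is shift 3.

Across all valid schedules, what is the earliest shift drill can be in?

drill at shift 1 is achievable: cut in shift 5, bore in shift 1, grind in shift 3, press in shift 2, drill in shift 1, bend in shift 2, weld in shift 3, polish in shift 4, anneal in shift 4.

shift 1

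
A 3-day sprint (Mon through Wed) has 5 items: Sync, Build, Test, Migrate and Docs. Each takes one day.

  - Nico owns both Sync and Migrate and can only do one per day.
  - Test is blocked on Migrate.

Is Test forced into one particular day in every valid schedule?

No

Test can be Tue (e.g. Test -> Tue, Migrate -> Mon, Sync -> Tue, Build -> Mon, Docs -> Mon) or Wed (e.g. Migrate in Mon, Sync in Tue, Docs in Mon, Build in Mon, Test in Wed).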